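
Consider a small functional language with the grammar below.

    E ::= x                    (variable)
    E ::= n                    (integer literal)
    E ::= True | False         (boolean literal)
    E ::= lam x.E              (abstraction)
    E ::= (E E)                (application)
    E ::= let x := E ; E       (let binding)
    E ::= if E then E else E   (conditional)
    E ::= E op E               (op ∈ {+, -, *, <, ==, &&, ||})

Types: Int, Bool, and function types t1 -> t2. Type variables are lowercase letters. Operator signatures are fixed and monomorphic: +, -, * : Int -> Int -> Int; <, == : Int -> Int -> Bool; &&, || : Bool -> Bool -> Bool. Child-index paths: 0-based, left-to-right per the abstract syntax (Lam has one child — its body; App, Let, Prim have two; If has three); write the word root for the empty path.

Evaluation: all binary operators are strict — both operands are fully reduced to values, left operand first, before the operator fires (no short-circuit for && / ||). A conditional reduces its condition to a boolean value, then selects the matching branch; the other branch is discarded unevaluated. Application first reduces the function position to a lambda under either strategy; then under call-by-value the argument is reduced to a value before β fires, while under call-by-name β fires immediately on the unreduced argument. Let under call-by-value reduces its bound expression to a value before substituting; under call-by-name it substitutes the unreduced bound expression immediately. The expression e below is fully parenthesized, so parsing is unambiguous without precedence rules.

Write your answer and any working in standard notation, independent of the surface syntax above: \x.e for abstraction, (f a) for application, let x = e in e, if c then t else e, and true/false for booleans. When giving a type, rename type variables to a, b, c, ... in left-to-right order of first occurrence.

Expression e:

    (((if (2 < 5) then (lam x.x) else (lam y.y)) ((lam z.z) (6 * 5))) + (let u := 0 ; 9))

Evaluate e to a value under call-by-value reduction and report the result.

Answer: 39

Derivation:
step 0: (((if (2 < 5) then (\x.x) else (\y.y)) ((\z.z) (6 * 5))) + (let u = 0 in 9))
step 1: [delta@0.0.0] (((if true then (\x.x) else (\y.y)) ((\z.z) (6 * 5))) + (let u = 0 in 9))
step 2: [if@0.0] (((\x.x) ((\z.z) (6 * 5))) + (let u = 0 in 9))
step 3: [delta@0.1.1] (((\x.x) ((\z.z) 30)) + (let u = 0 in 9))
step 4: [beta@0.1] (((\x.x) 30) + (let u = 0 in 9))
step 5: [beta@0] (30 + (let u = 0 in 9))
step 6: [let@1] (30 + 9)
step 7: [delta@root] 39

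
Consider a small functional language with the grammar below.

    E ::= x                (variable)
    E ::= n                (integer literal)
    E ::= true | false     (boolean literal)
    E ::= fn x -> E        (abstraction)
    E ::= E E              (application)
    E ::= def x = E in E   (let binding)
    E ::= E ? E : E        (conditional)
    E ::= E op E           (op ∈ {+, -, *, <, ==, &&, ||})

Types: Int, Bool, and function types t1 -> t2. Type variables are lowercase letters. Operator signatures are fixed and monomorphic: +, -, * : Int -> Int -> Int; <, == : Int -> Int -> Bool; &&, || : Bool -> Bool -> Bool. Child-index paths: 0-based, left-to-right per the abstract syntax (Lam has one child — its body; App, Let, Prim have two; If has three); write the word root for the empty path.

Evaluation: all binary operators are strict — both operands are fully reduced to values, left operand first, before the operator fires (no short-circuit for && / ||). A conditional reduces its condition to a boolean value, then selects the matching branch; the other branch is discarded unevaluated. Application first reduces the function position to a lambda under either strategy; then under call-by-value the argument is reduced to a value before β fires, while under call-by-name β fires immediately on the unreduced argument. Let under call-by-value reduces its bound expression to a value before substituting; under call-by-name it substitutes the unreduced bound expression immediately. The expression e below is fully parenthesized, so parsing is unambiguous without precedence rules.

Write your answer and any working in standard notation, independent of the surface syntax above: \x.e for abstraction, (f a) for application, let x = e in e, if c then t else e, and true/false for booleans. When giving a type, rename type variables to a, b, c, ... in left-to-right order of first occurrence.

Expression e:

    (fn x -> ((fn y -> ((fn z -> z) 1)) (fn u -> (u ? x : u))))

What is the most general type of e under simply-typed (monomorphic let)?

Trace:
z : c
\z._ : c -> c
  unify c -> c ~ Int -> d
  unify c ~ Int
  unify Int ~ d
_ _ : Int
\y._ : b -> Int
u : e
  unify e ~ Bool
x : a
u : Bool
  unify a ~ Bool
\u._ : Bool -> Bool
  unify b -> Int ~ (Bool -> Bool) -> f
  unify b ~ Bool -> Bool
  unify Int ~ f
_ _ : Int
\x._ : Bool -> Int

Answer: Bool -> Int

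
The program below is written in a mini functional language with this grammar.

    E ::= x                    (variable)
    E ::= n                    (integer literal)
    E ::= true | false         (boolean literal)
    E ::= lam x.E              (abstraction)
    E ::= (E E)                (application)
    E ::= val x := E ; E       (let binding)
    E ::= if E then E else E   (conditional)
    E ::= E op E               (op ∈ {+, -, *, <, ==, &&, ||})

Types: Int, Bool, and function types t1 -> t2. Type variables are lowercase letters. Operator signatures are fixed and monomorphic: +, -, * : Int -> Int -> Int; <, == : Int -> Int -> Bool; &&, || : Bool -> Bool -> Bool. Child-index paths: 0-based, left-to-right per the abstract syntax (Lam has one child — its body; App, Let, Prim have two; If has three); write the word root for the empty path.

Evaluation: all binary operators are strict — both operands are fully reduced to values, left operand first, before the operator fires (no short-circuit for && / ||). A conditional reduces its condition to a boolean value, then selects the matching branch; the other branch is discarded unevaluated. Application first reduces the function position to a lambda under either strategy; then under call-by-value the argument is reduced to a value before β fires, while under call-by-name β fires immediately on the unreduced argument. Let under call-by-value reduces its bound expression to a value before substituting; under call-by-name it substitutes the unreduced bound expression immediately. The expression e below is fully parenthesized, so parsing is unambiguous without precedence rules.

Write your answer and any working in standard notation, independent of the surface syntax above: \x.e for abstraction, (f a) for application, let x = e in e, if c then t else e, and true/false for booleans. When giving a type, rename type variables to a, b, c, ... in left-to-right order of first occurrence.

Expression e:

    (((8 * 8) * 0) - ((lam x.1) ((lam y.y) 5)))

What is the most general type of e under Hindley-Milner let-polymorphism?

Answer: Int

Working:
  unify Int ~ Int
  unify Int ~ Int
  unify Int ~ Int
  unify Int ~ Int
  unify Int ~ Int
\x._ : a -> Int
y : b
\y._ : b -> b
  unify b -> b ~ Int -> c
  unify b ~ Int
  unify Int ~ c
_ _ : Int
  unify a -> Int ~ Int -> d
  unify a ~ Int
  unify Int ~ d
_ _ : Int
  unify Int ~ Int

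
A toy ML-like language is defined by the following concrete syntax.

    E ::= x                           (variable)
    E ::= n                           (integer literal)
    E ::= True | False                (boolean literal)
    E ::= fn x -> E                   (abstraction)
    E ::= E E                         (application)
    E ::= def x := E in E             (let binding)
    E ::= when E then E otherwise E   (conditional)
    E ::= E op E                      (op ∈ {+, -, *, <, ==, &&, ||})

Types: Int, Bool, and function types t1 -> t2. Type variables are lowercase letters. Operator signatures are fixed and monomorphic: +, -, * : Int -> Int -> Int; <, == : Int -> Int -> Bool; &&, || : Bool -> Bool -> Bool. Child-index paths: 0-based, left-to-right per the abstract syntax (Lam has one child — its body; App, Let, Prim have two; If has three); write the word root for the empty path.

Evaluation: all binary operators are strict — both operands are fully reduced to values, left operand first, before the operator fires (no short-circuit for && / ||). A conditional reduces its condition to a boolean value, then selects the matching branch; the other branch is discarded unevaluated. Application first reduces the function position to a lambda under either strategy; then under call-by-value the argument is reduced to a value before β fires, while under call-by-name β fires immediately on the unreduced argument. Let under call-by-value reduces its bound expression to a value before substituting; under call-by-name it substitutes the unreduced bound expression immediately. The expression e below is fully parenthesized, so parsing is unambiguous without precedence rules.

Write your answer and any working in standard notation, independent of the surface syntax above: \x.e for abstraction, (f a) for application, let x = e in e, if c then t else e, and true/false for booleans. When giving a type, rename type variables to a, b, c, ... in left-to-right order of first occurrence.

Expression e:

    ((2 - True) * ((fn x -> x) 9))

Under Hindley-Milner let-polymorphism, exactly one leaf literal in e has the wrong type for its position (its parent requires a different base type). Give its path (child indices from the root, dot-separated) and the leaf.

Answer: 0.1 : true

Working:
  unify Int ~ Int
  unify Bool ~ Int
  FAIL: mismatch Bool ~ Int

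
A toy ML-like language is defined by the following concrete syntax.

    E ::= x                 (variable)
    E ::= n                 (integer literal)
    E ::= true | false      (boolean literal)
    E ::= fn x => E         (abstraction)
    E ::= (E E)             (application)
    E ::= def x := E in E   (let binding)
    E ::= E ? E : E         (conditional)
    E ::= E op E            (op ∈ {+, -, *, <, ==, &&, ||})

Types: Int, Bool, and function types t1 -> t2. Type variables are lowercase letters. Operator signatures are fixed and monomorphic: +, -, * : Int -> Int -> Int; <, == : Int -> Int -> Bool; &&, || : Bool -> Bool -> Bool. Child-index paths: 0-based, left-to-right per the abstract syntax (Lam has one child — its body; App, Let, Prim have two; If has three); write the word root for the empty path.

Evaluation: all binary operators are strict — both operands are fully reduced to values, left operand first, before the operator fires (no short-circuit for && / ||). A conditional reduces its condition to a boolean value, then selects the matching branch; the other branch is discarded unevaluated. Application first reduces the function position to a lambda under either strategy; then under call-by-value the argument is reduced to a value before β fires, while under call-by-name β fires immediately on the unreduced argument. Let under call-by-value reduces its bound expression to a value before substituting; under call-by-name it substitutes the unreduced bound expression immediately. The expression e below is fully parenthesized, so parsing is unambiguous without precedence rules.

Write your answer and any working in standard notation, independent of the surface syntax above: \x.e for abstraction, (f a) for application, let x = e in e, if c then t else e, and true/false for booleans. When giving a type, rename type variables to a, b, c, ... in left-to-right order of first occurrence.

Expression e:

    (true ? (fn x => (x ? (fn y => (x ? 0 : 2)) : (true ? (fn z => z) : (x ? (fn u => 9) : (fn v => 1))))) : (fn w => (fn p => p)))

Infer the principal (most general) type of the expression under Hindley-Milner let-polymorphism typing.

Derivation:
  unify Bool ~ Bool
x : a
  unify a ~ Bool
x : Bool
  unify Bool ~ Bool
  unify Int ~ Int
\y._ : b -> Int
  unify Bool ~ Bool
z : c
\z._ : c -> c
x : Bool
  unify Bool ~ Bool
\u._ : d -> Int
\v._ : e -> Int
  unify d -> Int ~ e -> Int
  unify d ~ e
  unify Int ~ Int
  unify c -> c ~ e -> Int
  unify c ~ e
  unify e ~ Int
  unify b -> Int ~ Int -> Int
  unify b ~ Int
  unify Int ~ Int
\x._ : Bool -> Int -> Int
p : g
\p._ : g -> g
\w._ : f -> g -> g
  unify Bool -> Int -> Int ~ f -> g -> g
  unify Bool ~ f
  unify Int -> Int ~ g -> g
  unify Int ~ g
  unify Int ~ Int

Answer: Bool -> Int -> Int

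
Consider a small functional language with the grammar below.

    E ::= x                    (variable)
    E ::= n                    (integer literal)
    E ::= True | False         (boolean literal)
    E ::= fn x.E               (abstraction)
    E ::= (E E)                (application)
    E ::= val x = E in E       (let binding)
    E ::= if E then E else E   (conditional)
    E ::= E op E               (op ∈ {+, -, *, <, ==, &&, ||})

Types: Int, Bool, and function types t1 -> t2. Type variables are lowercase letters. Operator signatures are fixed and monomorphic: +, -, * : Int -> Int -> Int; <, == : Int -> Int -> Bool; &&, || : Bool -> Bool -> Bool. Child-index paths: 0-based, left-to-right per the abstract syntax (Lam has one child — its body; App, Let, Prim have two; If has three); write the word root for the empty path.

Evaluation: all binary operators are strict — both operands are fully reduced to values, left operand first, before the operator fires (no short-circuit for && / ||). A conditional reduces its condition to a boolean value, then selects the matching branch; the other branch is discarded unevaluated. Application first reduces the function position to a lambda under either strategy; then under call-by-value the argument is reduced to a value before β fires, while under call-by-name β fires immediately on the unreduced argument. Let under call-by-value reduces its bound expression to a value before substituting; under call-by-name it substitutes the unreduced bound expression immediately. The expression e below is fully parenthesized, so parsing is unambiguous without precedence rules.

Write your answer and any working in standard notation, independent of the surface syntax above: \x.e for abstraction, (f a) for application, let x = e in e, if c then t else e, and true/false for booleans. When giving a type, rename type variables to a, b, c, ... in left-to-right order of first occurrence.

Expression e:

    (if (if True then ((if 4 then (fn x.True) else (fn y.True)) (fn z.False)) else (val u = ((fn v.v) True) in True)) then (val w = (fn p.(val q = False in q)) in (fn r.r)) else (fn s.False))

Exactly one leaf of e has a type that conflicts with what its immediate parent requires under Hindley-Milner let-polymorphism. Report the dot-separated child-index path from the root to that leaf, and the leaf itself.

Derivation:
  unify Bool ~ Bool
  unify Int ~ Bool
  FAIL: mismatch Int ~ Bool

Answer: 0.1.0.0 : 4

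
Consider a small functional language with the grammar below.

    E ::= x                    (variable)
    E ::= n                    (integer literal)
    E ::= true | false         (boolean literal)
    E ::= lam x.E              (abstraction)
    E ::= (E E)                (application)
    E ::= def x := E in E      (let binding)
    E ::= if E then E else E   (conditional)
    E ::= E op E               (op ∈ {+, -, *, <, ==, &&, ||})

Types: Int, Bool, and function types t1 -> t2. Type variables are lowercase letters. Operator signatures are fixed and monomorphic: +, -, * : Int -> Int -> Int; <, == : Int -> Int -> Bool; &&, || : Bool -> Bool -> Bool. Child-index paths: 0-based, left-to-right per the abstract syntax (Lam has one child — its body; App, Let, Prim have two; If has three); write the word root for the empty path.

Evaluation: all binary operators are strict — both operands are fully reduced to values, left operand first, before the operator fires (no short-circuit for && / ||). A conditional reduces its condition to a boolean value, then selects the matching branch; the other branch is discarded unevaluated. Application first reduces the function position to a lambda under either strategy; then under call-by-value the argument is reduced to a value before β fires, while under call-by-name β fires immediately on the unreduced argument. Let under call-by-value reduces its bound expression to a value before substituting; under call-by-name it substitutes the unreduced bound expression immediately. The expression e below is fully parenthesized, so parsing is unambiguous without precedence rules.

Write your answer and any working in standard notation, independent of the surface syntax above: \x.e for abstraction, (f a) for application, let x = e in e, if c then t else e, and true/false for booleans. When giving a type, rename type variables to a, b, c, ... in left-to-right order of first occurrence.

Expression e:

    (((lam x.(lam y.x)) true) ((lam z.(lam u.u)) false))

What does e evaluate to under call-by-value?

Derivation:
step 0: (((\x.(\y.x)) true) ((\z.(\u.u)) false))
step 1: [beta@0] ((\y.true) ((\z.(\u.u)) false))
step 2: [beta@1] ((\y.true) (\u.u))
step 3: [beta@root] true

Answer: true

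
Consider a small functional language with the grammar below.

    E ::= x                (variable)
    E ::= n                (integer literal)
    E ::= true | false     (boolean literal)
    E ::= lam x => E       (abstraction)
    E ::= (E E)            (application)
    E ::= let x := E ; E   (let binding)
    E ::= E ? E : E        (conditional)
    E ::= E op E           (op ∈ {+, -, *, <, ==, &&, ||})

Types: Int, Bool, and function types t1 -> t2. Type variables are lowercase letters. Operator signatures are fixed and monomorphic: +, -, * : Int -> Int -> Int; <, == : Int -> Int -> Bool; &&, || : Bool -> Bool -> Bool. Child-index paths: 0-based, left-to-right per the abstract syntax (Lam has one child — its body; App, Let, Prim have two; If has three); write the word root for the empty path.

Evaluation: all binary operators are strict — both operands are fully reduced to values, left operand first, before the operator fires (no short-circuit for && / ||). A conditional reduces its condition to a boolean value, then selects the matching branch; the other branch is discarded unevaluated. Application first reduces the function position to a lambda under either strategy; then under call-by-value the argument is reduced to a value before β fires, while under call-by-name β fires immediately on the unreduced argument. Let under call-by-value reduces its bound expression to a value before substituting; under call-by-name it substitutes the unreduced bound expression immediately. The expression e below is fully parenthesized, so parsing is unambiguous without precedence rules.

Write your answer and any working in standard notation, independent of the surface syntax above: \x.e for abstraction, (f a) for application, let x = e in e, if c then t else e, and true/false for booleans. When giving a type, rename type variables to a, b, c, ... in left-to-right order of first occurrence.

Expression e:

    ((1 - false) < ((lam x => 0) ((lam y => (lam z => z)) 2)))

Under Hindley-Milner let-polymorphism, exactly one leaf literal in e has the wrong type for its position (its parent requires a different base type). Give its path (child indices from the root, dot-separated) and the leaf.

Answer: 0.1 : false

Derivation:
  unify Int ~ Int
  unify Bool ~ Int
  FAIL: mismatch Bool ~ Int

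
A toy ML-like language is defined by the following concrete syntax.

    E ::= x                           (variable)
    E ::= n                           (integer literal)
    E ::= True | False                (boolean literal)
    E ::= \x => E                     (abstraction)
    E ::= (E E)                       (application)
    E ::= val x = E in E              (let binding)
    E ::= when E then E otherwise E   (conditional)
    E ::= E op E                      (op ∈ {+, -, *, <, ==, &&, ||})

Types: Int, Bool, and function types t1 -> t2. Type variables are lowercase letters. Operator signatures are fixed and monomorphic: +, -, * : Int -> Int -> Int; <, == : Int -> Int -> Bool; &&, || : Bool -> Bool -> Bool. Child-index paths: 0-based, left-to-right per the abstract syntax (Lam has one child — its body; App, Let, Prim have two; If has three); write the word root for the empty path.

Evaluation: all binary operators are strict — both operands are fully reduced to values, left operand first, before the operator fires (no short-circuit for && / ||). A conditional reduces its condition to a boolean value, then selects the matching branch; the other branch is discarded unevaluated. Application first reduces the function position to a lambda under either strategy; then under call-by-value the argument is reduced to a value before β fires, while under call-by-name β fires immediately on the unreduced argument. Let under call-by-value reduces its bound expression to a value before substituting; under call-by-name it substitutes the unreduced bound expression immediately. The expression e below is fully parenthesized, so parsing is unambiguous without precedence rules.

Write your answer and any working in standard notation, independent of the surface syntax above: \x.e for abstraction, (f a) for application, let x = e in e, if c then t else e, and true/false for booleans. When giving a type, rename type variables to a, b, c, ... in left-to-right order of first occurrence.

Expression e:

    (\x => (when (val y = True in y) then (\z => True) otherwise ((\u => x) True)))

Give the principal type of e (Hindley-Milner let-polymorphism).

Answer: (a -> Bool) -> a -> Bool

Derivation:
let y : Bool
y : Bool
  unify Bool ~ Bool
\z._ : b -> Bool
x : a
\u._ : c -> a
  unify c -> a ~ Bool -> d
  unify c ~ Bool
  unify a ~ d
_ _ : d
  unify b -> Bool ~ d
\x._ : (b -> Bool) -> b -> Bool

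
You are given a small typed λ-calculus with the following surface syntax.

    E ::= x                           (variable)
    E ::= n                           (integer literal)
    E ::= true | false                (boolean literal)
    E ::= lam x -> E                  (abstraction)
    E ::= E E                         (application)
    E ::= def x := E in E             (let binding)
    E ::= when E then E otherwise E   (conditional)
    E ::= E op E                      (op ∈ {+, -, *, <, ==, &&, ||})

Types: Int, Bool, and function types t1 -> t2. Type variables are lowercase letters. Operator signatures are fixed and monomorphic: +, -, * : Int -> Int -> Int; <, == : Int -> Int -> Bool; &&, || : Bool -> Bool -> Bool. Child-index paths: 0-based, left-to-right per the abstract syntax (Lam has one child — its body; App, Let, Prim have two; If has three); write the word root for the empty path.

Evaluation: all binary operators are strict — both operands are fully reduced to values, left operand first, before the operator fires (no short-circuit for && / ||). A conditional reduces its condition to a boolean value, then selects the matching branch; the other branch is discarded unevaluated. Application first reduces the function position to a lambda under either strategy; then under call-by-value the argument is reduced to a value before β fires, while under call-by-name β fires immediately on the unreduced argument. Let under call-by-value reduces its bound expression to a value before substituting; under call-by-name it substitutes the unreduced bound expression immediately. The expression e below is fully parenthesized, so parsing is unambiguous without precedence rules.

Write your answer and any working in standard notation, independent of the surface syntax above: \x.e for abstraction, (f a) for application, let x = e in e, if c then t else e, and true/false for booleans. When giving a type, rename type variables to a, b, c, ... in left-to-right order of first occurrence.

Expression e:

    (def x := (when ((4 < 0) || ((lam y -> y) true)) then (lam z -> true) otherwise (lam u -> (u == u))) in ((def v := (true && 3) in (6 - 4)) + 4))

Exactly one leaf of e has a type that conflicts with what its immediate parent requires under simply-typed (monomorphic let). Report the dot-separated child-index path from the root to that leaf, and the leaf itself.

Working:
  unify Int ~ Int
  unify Int ~ Int
  unify Bool ~ Bool
y : a
\y._ : a -> a
  unify a -> a ~ Bool -> b
  unify a ~ Bool
  unify Bool ~ b
_ _ : Bool
  unify Bool ~ Bool
  unify Bool ~ Bool
\z._ : c -> Bool
u : d
  unify d ~ Int
u : Int
  unify Int ~ Int
\u._ : Int -> Bool
  unify c -> Bool ~ Int -> Bool
  unify c ~ Int
  unify Bool ~ Bool
let x : Int -> Bool
  unify Bool ~ Bool
  unify Int ~ Bool
  FAIL: mismatch Int ~ Bool

Answer: 1.0.0.1 : 3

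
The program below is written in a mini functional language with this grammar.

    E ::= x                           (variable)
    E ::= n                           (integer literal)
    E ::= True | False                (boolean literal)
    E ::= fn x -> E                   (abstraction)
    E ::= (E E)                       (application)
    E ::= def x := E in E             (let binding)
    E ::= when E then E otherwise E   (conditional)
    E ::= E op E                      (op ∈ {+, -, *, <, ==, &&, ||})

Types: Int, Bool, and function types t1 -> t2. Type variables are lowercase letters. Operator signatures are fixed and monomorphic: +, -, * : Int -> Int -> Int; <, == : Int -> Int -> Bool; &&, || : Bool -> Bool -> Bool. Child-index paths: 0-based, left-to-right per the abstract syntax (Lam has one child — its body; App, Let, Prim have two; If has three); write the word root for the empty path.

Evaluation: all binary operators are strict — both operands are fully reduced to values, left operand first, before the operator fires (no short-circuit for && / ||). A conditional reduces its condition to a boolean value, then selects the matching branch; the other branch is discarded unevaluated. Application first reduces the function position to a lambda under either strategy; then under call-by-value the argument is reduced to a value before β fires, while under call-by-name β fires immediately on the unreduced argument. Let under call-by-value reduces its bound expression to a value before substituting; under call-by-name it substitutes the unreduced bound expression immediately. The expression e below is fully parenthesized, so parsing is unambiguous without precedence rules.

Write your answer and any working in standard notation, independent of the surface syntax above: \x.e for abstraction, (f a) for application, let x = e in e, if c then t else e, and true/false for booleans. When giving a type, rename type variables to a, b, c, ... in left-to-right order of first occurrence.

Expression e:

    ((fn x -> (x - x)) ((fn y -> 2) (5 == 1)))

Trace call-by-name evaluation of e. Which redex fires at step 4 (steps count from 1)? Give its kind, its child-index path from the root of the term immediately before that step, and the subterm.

Derivation:
step 0: ((\x.(x - x)) ((\y.2) (5 == 1)))
step 1: [beta@root] (((\y.2) (5 == 1)) - ((\y.2) (5 == 1)))
step 2: [beta@0] (2 - ((\y.2) (5 == 1)))
step 3: [beta@1] (2 - 2)
step 4: [delta@root] 0

Answer: delta at root : (2 - 2)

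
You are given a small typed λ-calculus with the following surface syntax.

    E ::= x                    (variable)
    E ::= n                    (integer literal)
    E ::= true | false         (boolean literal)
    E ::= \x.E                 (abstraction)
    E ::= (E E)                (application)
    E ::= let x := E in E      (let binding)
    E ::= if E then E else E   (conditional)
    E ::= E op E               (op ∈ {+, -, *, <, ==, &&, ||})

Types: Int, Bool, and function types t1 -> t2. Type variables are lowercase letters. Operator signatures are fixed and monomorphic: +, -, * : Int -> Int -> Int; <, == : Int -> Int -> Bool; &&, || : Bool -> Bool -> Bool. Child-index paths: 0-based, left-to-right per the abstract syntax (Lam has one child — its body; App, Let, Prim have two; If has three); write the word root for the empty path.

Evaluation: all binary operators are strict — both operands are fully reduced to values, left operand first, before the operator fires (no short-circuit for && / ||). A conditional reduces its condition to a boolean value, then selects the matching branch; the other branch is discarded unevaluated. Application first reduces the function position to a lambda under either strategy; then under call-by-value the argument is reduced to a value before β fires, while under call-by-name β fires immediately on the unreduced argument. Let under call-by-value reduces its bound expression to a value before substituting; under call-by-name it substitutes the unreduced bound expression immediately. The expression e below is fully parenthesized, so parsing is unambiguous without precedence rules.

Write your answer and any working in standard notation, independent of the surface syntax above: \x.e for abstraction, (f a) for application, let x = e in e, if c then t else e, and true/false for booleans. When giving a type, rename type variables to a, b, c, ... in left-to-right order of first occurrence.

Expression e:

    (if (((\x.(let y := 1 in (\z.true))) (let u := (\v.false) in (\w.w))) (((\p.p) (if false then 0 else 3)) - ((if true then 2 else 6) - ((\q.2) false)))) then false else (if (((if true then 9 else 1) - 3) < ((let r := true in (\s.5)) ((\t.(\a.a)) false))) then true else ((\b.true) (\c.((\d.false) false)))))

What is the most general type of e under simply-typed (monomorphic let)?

Answer: Bool

Trace:
let y : Int
\z._ : b -> Bool
\x._ : a -> b -> Bool
\v._ : c -> Bool
let u : c -> Bool
w : d
\w._ : d -> d
  unify a -> b -> Bool ~ (d -> d) -> e
  unify a ~ d -> d
  unify b -> Bool ~ e
_ _ : b -> Bool
p : f
\p._ : f -> f
  unify Bool ~ Bool
  unify Int ~ Int
  unify f -> f ~ Int -> g
  unify f ~ Int
  unify Int ~ g
_ _ : Int
  unify Int ~ Int
  unify Bool ~ Bool
  unify Int ~ Int
  unify Int ~ Int
\q._ : h -> Int
  unify h -> Int ~ Bool -> i
  unify h ~ Bool
  unify Int ~ i
_ _ : Int
  unify Int ~ Int
  unify Int ~ Int
  unify b -> Bool ~ Int -> j
  unify b ~ Int
  unify Bool ~ j
_ _ : Bool
  unify Bool ~ Bool
  unify Bool ~ Bool
  unify Int ~ Int
  unify Int ~ Int
  unify Int ~ Int
  unify Int ~ Int
let r : Bool
\s._ : k -> Int
a : m
\a._ : m -> m
\t._ : l -> m -> m
  unify l -> m -> m ~ Bool -> n
  unify l ~ Bool
  unify m -> m ~ n
_ _ : m -> m
  unify k -> Int ~ (m -> m) -> o
  unify k ~ m -> m
  unify Int ~ o
_ _ : Int
  unify Int ~ Int
  unify Bool ~ Bool
\b._ : p -> Bool
\d._ : r -> Bool
  unify r -> Bool ~ Bool -> s
  unify r ~ Bool
  unify Bool ~ s
_ _ : Bool
\c._ : q -> Bool
  unify p -> Bool ~ (q -> Bool) -> t
  unify p ~ q -> Bool
  unify Bool ~ t
_ _ : Bool
  unify Bool ~ Bool
  unify Bool ~ Bool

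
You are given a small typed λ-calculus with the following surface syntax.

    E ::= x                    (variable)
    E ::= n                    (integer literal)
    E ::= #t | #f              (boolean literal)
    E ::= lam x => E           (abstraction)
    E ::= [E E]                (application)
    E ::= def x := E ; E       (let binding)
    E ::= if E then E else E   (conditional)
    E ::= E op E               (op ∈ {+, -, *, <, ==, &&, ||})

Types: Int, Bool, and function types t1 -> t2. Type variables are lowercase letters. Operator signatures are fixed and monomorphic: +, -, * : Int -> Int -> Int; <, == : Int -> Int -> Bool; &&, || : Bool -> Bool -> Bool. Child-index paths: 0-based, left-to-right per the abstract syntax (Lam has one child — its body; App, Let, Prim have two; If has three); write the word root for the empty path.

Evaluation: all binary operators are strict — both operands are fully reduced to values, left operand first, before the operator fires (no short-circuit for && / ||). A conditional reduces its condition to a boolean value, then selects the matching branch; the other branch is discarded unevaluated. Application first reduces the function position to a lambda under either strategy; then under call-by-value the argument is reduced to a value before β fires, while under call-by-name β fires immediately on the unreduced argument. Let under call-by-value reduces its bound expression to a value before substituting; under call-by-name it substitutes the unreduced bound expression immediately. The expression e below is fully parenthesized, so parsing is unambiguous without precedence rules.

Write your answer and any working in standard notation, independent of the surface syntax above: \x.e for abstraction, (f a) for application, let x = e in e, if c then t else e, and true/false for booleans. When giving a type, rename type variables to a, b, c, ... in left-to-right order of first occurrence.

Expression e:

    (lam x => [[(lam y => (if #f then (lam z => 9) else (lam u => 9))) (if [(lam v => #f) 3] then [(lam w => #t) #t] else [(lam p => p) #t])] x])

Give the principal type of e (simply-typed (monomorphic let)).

Answer: a -> Int

Working:
  unify Bool ~ Bool
\z._ : c -> Int
\u._ : d -> Int
  unify c -> Int ~ d -> Int
  unify c ~ d
  unify Int ~ Int
\y._ : b -> d -> Int
\v._ : e -> Bool
  unify e -> Bool ~ Int -> f
  unify e ~ Int
  unify Bool ~ f
_ _ : Bool
  unify Bool ~ Bool
\w._ : g -> Bool
  unify g -> Bool ~ Bool -> h
  unify g ~ Bool
  unify Bool ~ h
_ _ : Bool
p : i
\p._ : i -> i
  unify i -> i ~ Bool -> j
  unify i ~ Bool
  unify Bool ~ j
_ _ : Bool
  unify Bool ~ Bool
  unify b -> d -> Int ~ Bool -> k
  unify b ~ Bool
  unify d -> Int ~ k
_ _ : d -> Int
x : a
  unify d -> Int ~ a -> l
  unify d ~ a
  unify Int ~ l
_ _ : Int
\x._ : a -> Int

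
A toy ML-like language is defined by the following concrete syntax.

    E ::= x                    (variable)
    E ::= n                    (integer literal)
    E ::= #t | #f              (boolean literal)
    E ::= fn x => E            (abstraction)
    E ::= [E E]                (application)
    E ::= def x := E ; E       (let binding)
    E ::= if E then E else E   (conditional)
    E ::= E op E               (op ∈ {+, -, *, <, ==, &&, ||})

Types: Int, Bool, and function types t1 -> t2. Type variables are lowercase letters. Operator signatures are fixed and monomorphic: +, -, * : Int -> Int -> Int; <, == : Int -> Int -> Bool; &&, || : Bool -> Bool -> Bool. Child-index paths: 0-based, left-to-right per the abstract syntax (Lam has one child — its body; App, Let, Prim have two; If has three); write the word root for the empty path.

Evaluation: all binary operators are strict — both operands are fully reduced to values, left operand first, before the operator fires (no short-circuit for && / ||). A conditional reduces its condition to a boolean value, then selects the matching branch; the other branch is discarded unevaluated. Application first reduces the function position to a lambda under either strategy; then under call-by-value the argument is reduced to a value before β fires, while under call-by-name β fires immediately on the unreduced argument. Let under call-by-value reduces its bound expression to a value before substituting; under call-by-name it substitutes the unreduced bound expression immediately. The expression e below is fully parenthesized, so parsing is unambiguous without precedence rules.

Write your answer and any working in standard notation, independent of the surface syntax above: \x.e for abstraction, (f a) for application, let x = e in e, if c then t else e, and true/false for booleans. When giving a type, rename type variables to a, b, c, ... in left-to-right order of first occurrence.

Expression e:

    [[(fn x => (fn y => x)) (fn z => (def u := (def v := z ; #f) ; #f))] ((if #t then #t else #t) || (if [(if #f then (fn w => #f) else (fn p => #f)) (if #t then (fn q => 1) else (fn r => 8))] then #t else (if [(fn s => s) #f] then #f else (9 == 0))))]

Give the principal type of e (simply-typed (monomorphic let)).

Answer: a -> Bool

Derivation:
x : a
\y._ : b -> a
\x._ : a -> b -> a
z : c
let v : c
let u : Bool
\z._ : c -> Bool
  unify a -> b -> a ~ (c -> Bool) -> d
  unify a ~ c -> Bool
  unify b -> c -> Bool ~ d
_ _ : b -> c -> Bool
  unify Bool ~ Bool
  unify Bool ~ Bool
  unify Bool ~ Bool
  unify Bool ~ Bool
\w._ : e -> Bool
\p._ : f -> Bool
  unify e -> Bool ~ f -> Bool
  unify e ~ f
  unify Bool ~ Bool
  unify Bool ~ Bool
\q._ : g -> Int
\r._ : h -> Int
  unify g -> Int ~ h -> Int
  unify g ~ h
  unify Int ~ Int
  unify f -> Bool ~ (h -> Int) -> i
  unify f ~ h -> Int
  unify Bool ~ i
_ _ : Bool
  unify Bool ~ Bool
s : j
\s._ : j -> j
  unify j -> j ~ Bool -> k
  unify j ~ Bool
  unify Bool ~ k
_ _ : Bool
  unify Bool ~ Bool
  unify Int ~ Int
  unify Int ~ Int
  unify Bool ~ Bool
  unify Bool ~ Bool
  unify Bool ~ Bool
  unify b -> c -> Bool ~ Bool -> l
  unify b ~ Bool
  unify c -> Bool ~ l
_ _ : c -> Bool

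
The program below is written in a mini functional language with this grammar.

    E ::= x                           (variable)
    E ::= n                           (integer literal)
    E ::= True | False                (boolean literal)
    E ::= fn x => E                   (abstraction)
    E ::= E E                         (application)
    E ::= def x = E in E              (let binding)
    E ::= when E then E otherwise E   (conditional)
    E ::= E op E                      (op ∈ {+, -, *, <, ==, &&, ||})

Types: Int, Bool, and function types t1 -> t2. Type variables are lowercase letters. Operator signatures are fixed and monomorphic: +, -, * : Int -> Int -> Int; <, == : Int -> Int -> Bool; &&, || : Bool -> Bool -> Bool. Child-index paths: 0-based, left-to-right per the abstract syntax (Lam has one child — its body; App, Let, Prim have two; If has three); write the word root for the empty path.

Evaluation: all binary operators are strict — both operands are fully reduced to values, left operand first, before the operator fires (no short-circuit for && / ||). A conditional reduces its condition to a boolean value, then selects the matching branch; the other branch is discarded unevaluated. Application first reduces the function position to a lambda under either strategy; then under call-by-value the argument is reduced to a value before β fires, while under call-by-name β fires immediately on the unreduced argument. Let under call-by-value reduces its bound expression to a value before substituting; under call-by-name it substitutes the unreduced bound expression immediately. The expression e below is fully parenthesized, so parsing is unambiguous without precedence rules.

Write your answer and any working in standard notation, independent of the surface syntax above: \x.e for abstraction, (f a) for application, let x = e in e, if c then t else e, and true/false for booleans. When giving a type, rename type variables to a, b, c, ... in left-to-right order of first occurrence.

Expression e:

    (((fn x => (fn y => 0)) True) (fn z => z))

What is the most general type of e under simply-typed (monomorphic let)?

Derivation:
\y._ : b -> Int
\x._ : a -> b -> Int
  unify a -> b -> Int ~ Bool -> c
  unify a ~ Bool
  unify b -> Int ~ c
_ _ : b -> Int
z : d
\z._ : d -> d
  unify b -> Int ~ (d -> d) -> e
  unify b ~ d -> d
  unify Int ~ e
_ _ : Int

Answer: Int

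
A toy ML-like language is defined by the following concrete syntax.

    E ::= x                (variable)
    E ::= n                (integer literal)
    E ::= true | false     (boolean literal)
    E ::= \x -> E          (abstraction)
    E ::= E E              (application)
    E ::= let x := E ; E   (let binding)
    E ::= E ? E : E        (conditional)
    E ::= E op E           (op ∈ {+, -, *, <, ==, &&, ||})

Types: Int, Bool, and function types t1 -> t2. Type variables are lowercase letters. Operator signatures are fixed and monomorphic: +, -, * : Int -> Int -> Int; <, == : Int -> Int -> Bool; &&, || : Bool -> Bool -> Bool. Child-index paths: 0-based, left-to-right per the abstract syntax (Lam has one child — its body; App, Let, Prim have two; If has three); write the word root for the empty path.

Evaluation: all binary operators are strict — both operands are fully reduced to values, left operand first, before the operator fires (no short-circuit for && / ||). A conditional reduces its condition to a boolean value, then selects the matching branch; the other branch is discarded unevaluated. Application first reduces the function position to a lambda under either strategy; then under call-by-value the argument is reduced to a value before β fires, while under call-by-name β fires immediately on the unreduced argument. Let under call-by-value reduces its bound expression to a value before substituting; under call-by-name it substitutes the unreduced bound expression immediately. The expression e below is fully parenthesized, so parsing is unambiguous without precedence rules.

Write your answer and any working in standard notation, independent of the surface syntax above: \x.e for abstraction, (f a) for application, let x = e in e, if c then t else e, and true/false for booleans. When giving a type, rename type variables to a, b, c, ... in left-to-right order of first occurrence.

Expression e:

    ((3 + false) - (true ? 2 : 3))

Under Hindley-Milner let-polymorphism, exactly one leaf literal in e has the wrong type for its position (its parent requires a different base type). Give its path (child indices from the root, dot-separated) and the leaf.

Derivation:
  unify Int ~ Int
  unify Bool ~ Int
  FAIL: mismatch Bool ~ Int

Answer: 0.1 : false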